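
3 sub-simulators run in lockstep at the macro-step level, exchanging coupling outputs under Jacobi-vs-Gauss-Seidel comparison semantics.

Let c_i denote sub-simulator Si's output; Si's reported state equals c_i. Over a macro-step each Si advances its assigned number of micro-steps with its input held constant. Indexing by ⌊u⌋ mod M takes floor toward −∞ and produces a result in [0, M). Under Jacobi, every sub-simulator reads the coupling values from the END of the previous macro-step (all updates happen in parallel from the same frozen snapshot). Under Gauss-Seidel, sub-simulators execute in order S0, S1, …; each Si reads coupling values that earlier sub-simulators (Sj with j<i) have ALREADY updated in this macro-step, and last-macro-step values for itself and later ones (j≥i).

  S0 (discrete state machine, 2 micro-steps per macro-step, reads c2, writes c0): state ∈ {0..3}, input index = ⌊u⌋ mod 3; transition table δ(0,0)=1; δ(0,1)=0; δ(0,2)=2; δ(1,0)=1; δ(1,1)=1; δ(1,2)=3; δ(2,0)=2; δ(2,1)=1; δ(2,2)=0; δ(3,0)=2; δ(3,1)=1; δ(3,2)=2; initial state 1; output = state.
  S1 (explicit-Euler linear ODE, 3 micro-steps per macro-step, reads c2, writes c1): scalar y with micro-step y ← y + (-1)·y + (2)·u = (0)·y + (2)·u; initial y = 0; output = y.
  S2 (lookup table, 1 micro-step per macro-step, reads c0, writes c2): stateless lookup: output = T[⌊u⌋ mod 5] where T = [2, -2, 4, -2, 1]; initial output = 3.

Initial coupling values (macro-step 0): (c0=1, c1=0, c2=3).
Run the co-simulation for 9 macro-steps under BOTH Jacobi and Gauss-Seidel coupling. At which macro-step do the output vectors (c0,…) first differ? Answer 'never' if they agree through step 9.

[Jacobi] macro 1: S0 reads c2=3 → after 2×micro: 1; S1 reads c2=3 → after 3×micro: 6; S2 reads c0=1 → after 1×micro: -2 ⇒ (c0=1, c1=6, c2=-2)
[Jacobi] macro 2: S0 reads c2=-2 → after 2×micro: 1; S1 reads c2=-2 → after 3×micro: -4; S2 reads c0=1 → after 1×micro: -2 ⇒ (c0=1, c1=-4, c2=-2)
[Jacobi] macro 3: S0 reads c2=-2 → after 2×micro: 1; S1 reads c2=-2 → after 3×micro: -4; S2 reads c0=1 → after 1×micro: -2 ⇒ (c0=1, c1=-4, c2=-2)
[Jacobi] macro 4: S0 reads c2=-2 → after 2×micro: 1; S1 reads c2=-2 → after 3×micro: -4; S2 reads c0=1 → after 1×micro: -2 ⇒ (c0=1, c1=-4, c2=-2)
[Jacobi] macro 5: S0 reads c2=-2 → after 2×micro: 1; S1 reads c2=-2 → after 3×micro: -4; S2 reads c0=1 → after 1×micro: -2 ⇒ (c0=1, c1=-4, c2=-2)
[Jacobi] macro 6: S0 reads c2=-2 → after 2×micro: 1; S1 reads c2=-2 → after 3×micro: -4; S2 reads c0=1 → after 1×micro: -2 ⇒ (c0=1, c1=-4, c2=-2)
[Jacobi] macro 7: S0 reads c2=-2 → after 2×micro: 1; S1 reads c2=-2 → after 3×micro: -4; S2 reads c0=1 → after 1×micro: -2 ⇒ (c0=1, c1=-4, c2=-2)
[Jacobi] macro 8: S0 reads c2=-2 → after 2×micro: 1; S1 reads c2=-2 → after 3×micro: -4; S2 reads c0=1 → after 1×micro: -2 ⇒ (c0=1, c1=-4, c2=-2)
[Jacobi] macro 9: S0 reads c2=-2 → after 2×micro: 1; S1 reads c2=-2 → after 3×micro: -4; S2 reads c0=1 → after 1×micro: -2 ⇒ (c0=1, c1=-4, c2=-2)
[Gauss-Seidel] macro 1: S0 reads c2=3 → after 2×micro: 1; S1 reads c2=3 → after 3×micro: 6; S2 reads c0=1 → after 1×micro: -2 ⇒ (c0=1, c1=6, c2=-2)
[Gauss-Seidel] macro 2: S0 reads c2=-2 → after 2×micro: 1; S1 reads c2=-2 → after 3×micro: -4; S2 reads c0=1 → after 1×micro: -2 ⇒ (c0=1, c1=-4, c2=-2)
[Gauss-Seidel] macro 3: S0 reads c2=-2 → after 2×micro: 1; S1 reads c2=-2 → after 3×micro: -4; S2 reads c0=1 → after 1×micro: -2 ⇒ (c0=1, c1=-4, c2=-2)
[Gauss-Seidel] macro 4: S0 reads c2=-2 → after 2×micro: 1; S1 reads c2=-2 → after 3×micro: -4; S2 reads c0=1 → after 1×micro: -2 ⇒ (c0=1, c1=-4, c2=-2)
[Gauss-Seidel] macro 5: S0 reads c2=-2 → after 2×micro: 1; S1 reads c2=-2 → after 3×micro: -4; S2 reads c0=1 → after 1×micro: -2 ⇒ (c0=1, c1=-4, c2=-2)
[Gauss-Seidel] macro 6: S0 reads c2=-2 → after 2×micro: 1; S1 reads c2=-2 → after 3×micro: -4; S2 reads c0=1 → after 1×micro: -2 ⇒ (c0=1, c1=-4, c2=-2)
[Gauss-Seidel] macro 7: S0 reads c2=-2 → after 2×micro: 1; S1 reads c2=-2 → after 3×micro: -4; S2 reads c0=1 → after 1×micro: -2 ⇒ (c0=1, c1=-4, c2=-2)
[Gauss-Seidel] macro 8: S0 reads c2=-2 → after 2×micro: 1; S1 reads c2=-2 → after 3×micro: -4; S2 reads c0=1 → after 1×micro: -2 ⇒ (c0=1, c1=-4, c2=-2)
[Gauss-Seidel] macro 9: S0 reads c2=-2 → after 2×micro: 1; S1 reads c2=-2 → after 3×micro: -4; S2 reads c0=1 → after 1×micro: -2 ⇒ (c0=1, c1=-4, c2=-2)

first divergence at macro-step: never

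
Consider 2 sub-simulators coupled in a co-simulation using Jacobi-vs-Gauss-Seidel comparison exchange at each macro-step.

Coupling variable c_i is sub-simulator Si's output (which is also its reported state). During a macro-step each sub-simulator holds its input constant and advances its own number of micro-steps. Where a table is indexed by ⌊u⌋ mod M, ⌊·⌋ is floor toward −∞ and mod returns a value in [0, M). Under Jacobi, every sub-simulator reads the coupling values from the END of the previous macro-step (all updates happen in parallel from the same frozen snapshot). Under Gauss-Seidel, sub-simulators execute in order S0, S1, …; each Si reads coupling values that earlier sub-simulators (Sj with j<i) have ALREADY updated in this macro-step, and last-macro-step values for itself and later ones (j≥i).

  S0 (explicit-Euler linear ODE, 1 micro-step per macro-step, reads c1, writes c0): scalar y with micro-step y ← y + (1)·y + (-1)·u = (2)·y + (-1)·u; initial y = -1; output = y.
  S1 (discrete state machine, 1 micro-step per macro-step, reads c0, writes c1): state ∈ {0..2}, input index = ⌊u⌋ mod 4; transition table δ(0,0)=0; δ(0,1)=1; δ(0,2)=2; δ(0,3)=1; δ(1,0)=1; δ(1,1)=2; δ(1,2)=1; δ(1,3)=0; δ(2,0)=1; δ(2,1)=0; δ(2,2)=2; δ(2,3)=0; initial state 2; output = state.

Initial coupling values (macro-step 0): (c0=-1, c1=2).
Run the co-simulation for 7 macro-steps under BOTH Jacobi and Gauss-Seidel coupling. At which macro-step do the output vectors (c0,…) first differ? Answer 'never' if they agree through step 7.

first divergence at macro-step: 1

[Jacobi] macro 1: S0 reads c1=2 → after 1×micro: -4; S1 reads c0=-1 → after 1×micro: 0 ⇒ (c0=-4, c1=0)
[Jacobi] macro 2: S0 reads c1=0 → after 1×micro: -8; S1 reads c0=-4 → after 1×micro: 0 ⇒ (c0=-8, c1=0)
[Jacobi] macro 3: S0 reads c1=0 → after 1×micro: -16; S1 reads c0=-8 → after 1×micro: 0 ⇒ (c0=-16, c1=0)
[Jacobi] macro 4: S0 reads c1=0 → after 1×micro: -32; S1 reads c0=-16 → after 1×micro: 0 ⇒ (c0=-32, c1=0)
[Jacobi] macro 5: S0 reads c1=0 → after 1×micro: -64; S1 reads c0=-32 → after 1×micro: 0 ⇒ (c0=-64, c1=0)
[Jacobi] macro 6: S0 reads c1=0 → after 1×micro: -128; S1 reads c0=-64 → after 1×micro: 0 ⇒ (c0=-128, c1=0)
[Jacobi] macro 7: S0 reads c1=0 → after 1×micro: -256; S1 reads c0=-128 → after 1×micro: 0 ⇒ (c0=-256, c1=0)
[Gauss-Seidel] macro 1: S0 reads c1=2 → after 1×micro: -4; S1 reads c0=-4 → after 1×micro: 1 ⇒ (c0=-4, c1=1)
[Gauss-Seidel] macro 2: S0 reads c1=1 → after 1×micro: -9; S1 reads c0=-9 → after 1×micro: 0 ⇒ (c0=-9, c1=0)
[Gauss-Seidel] macro 3: S0 reads c1=0 → after 1×micro: -18; S1 reads c0=-18 → after 1×micro: 2 ⇒ (c0=-18, c1=2)
[Gauss-Seidel] macro 4: S0 reads c1=2 → after 1×micro: -38; S1 reads c0=-38 → after 1×micro: 2 ⇒ (c0=-38, c1=2)
[Gauss-Seidel] macro 5: S0 reads c1=2 → after 1×micro: -78; S1 reads c0=-78 → after 1×micro: 2 ⇒ (c0=-78, c1=2)
[Gauss-Seidel] macro 6: S0 reads c1=2 → after 1×micro: -158; S1 reads c0=-158 → after 1×micro: 2 ⇒ (c0=-158, c1=2)
[Gauss-Seidel] macro 7: S0 reads c1=2 → after 1×micro: -318; S1 reads c0=-318 → after 1×micro: 2 ⇒ (c0=-318, c1=2)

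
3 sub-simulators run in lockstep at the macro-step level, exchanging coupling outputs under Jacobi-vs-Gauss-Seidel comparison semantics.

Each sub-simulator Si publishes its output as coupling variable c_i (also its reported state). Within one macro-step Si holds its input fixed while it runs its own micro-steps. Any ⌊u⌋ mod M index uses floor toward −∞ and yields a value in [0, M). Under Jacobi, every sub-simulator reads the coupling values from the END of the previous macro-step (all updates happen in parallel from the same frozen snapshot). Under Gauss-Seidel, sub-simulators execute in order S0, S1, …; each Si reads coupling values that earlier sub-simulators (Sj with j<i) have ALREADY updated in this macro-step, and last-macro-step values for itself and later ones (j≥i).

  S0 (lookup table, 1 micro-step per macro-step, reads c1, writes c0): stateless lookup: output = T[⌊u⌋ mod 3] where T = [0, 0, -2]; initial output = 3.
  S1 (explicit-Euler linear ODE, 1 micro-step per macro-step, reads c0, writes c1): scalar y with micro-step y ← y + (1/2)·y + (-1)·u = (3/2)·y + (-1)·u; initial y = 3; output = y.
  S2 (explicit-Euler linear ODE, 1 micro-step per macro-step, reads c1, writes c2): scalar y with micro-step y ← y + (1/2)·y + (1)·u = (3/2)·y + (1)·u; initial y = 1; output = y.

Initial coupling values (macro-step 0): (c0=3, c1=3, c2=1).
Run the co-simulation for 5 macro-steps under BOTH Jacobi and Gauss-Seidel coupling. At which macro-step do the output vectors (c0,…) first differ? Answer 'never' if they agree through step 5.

[Jacobi] macro 1: S0 reads c1=3 → after 1×micro: 0; S1 reads c0=3 → after 1×micro: 3/2; S2 reads c1=3 → after 1×micro: 9/2 ⇒ (c0=0, c1=3/2, c2=9/2)
[Jacobi] macro 2: S0 reads c1=3/2 → after 1×micro: 0; S1 reads c0=0 → after 1×micro: 9/4; S2 reads c1=3/2 → after 1×micro: 33/4 ⇒ (c0=0, c1=9/4, c2=33/4)
[Jacobi] macro 3: S0 reads c1=9/4 → after 1×micro: -2; S1 reads c0=0 → after 1×micro: 27/8; S2 reads c1=9/4 → after 1×micro: 117/8 ⇒ (c0=-2, c1=27/8, c2=117/8)
[Jacobi] macro 4: S0 reads c1=27/8 → after 1×micro: 0; S1 reads c0=-2 → after 1×micro: 113/16; S2 reads c1=27/8 → after 1×micro: 405/16 ⇒ (c0=0, c1=113/16, c2=405/16)
[Jacobi] macro 5: S0 reads c1=113/16 → after 1×micro: 0; S1 reads c0=0 → after 1×micro: 339/32; S2 reads c1=113/16 → after 1×micro: 1441/32 ⇒ (c0=0, c1=339/32, c2=1441/32)
[Gauss-Seidel] macro 1: S0 reads c1=3 → after 1×micro: 0; S1 reads c0=0 → after 1×micro: 9/2; S2 reads c1=9/2 → after 1×micro: 6 ⇒ (c0=0, c1=9/2, c2=6)
[Gauss-Seidel] macro 2: S0 reads c1=9/2 → after 1×micro: 0; S1 reads c0=0 → after 1×micro: 27/4; S2 reads c1=27/4 → after 1×micro: 63/4 ⇒ (c0=0, c1=27/4, c2=63/4)
[Gauss-Seidel] macro 3: S0 reads c1=27/4 → after 1×micro: 0; S1 reads c0=0 → after 1×micro: 81/8; S2 reads c1=81/8 → after 1×micro: 135/4 ⇒ (c0=0, c1=81/8, c2=135/4)
[Gauss-Seidel] macro 4: S0 reads c1=81/8 → after 1×micro: 0; S1 reads c0=0 → after 1×micro: 243/16; S2 reads c1=243/16 → after 1×micro: 1053/16 ⇒ (c0=0, c1=243/16, c2=1053/16)
[Gauss-Seidel] macro 5: S0 reads c1=243/16 → after 1×micro: 0; S1 reads c0=0 → after 1×micro: 729/32; S2 reads c1=729/32 → after 1×micro: 243/2 ⇒ (c0=0, c1=729/32, c2=243/2)

first divergence at macro-step: 1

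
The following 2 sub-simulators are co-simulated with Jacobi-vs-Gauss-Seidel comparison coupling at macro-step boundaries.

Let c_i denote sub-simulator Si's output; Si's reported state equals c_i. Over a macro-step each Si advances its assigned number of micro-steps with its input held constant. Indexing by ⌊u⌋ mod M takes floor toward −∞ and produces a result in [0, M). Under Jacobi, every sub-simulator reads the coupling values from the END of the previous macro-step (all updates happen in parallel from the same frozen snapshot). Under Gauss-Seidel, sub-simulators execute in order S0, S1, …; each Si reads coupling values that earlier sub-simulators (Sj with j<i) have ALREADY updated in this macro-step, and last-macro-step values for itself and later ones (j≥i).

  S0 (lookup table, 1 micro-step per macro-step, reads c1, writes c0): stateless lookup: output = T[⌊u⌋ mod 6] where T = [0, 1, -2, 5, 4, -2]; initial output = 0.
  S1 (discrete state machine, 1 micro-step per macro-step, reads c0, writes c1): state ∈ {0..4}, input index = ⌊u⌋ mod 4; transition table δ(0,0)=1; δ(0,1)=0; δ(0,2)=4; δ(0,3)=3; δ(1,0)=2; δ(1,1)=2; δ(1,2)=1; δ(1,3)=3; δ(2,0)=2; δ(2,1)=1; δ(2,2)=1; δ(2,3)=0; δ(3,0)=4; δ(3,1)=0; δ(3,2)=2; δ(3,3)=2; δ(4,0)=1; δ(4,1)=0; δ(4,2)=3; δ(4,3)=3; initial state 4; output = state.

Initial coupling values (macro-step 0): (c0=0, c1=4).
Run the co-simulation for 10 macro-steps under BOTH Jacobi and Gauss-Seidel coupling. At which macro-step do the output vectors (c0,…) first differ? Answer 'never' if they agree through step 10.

[Jacobi] macro 1: S0 reads c1=4 → after 1×micro: 4; S1 reads c0=0 → after 1×micro: 1 ⇒ (c0=4, c1=1)
[Jacobi] macro 2: S0 reads c1=1 → after 1×micro: 1; S1 reads c0=4 → after 1×micro: 2 ⇒ (c0=1, c1=2)
[Jacobi] macro 3: S0 reads c1=2 → after 1×micro: -2; S1 reads c0=1 → after 1×micro: 1 ⇒ (c0=-2, c1=1)
[Jacobi] macro 4: S0 reads c1=1 → after 1×micro: 1; S1 reads c0=-2 → after 1×micro: 1 ⇒ (c0=1, c1=1)
[Jacobi] macro 5: S0 reads c1=1 → after 1×micro: 1; S1 reads c0=1 → after 1×micro: 2 ⇒ (c0=1, c1=2)
[Jacobi] macro 6: S0 reads c1=2 → after 1×micro: -2; S1 reads c0=1 → after 1×micro: 1 ⇒ (c0=-2, c1=1)
[Jacobi] macro 7: S0 reads c1=1 → after 1×micro: 1; S1 reads c0=-2 → after 1×micro: 1 ⇒ (c0=1, c1=1)
[Jacobi] macro 8: S0 reads c1=1 → after 1×micro: 1; S1 reads c0=1 → after 1×micro: 2 ⇒ (c0=1, c1=2)
[Jacobi] macro 9: S0 reads c1=2 → after 1×micro: -2; S1 reads c0=1 → after 1×micro: 1 ⇒ (c0=-2, c1=1)
[Jacobi] macro 10: S0 reads c1=1 → after 1×micro: 1; S1 reads c0=-2 → after 1×micro: 1 ⇒ (c0=1, c1=1)
[Gauss-Seidel] macro 1: S0 reads c1=4 → after 1×micro: 4; S1 reads c0=4 → after 1×micro: 1 ⇒ (c0=4, c1=1)
[Gauss-Seidel] macro 2: S0 reads c1=1 → after 1×micro: 1; S1 reads c0=1 → after 1×micro: 2 ⇒ (c0=1, c1=2)
[Gauss-Seidel] macro 3: S0 reads c1=2 → after 1×micro: -2; S1 reads c0=-2 → after 1×micro: 1 ⇒ (c0=-2, c1=1)
[Gauss-Seidel] macro 4: S0 reads c1=1 → after 1×micro: 1; S1 reads c0=1 → after 1×micro: 2 ⇒ (c0=1, c1=2)
[Gauss-Seidel] macro 5: S0 reads c1=2 → after 1×micro: -2; S1 reads c0=-2 → after 1×micro: 1 ⇒ (c0=-2, c1=1)
[Gauss-Seidel] macro 6: S0 reads c1=1 → after 1×micro: 1; S1 reads c0=1 → after 1×micro: 2 ⇒ (c0=1, c1=2)
[Gauss-Seidel] macro 7: S0 reads c1=2 → after 1×micro: -2; S1 reads c0=-2 → after 1×micro: 1 ⇒ (c0=-2, c1=1)
[Gauss-Seidel] macro 8: S0 reads c1=1 → after 1×micro: 1; S1 reads c0=1 → after 1×micro: 2 ⇒ (c0=1, c1=2)
[Gauss-Seidel] macro 9: S0 reads c1=2 → after 1×micro: -2; S1 reads c0=-2 → after 1×micro: 1 ⇒ (c0=-2, c1=1)
[Gauss-Seidel] macro 10: S0 reads c1=1 → after 1×micro: 1; S1 reads c0=1 → after 1×micro: 2 ⇒ (c0=1, c1=2)

first divergence at macro-step: 4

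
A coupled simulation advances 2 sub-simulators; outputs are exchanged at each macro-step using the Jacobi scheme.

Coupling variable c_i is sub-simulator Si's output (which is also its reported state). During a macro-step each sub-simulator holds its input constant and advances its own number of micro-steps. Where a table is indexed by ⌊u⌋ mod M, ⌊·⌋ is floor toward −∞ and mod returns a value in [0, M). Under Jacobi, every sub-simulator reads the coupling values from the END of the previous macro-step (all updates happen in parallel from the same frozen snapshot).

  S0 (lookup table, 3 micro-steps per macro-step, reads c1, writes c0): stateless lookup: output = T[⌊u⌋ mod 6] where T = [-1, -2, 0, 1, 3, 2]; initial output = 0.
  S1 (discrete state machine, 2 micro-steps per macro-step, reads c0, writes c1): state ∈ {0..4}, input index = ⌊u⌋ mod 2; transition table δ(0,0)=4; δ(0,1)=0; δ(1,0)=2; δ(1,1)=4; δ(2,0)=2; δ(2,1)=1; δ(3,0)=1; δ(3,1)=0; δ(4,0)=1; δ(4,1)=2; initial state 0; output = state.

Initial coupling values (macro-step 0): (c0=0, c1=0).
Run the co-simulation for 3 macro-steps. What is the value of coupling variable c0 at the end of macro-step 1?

c0 at macro-step 1 = -1

macro 1: S0 reads c1=0 → after 3×micro: -1; S1 reads c0=0 → after 2×micro: 1 ⇒ (c0=-1, c1=1)
macro 2: S0 reads c1=1 → after 3×micro: -2; S1 reads c0=-1 → after 2×micro: 2 ⇒ (c0=-2, c1=2)
macro 3: S0 reads c1=2 → after 3×micro: 0; S1 reads c0=-2 → after 2×micro: 2 ⇒ (c0=0, c1=2)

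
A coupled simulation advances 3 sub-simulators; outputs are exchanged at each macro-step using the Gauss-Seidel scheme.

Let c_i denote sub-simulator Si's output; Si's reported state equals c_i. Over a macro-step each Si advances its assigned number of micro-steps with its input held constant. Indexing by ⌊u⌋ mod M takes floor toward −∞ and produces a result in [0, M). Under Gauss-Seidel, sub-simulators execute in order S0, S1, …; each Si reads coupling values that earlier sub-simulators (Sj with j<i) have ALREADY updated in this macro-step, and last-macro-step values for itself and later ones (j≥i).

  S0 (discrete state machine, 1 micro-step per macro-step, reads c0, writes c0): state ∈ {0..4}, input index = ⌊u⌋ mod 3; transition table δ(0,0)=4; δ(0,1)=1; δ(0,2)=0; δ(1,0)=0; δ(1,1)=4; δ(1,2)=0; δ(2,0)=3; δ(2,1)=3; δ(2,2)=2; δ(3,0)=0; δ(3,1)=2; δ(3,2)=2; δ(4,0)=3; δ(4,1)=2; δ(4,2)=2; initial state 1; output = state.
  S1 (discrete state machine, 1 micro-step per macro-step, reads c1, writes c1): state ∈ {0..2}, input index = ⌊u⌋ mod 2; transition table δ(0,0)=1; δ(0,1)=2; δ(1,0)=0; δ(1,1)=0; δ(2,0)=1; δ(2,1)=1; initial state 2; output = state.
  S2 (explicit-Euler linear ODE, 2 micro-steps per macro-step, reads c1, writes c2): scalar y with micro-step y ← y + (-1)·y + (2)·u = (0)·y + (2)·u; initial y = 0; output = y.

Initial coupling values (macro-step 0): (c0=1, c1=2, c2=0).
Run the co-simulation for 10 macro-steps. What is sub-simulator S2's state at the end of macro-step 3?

macro 1: S0 reads c0=1 → after 1×micro: 4; S1 reads c1=2 → after 1×micro: 1; S2 reads c1=1 → after 2×micro: 2 ⇒ (c0=4, c1=1, c2=2)
macro 2: S0 reads c0=4 → after 1×micro: 2; S1 reads c1=1 → after 1×micro: 0; S2 reads c1=0 → after 2×micro: 0 ⇒ (c0=2, c1=0, c2=0)
macro 3: S0 reads c0=2 → after 1×micro: 2; S1 reads c1=0 → after 1×micro: 1; S2 reads c1=1 → after 2×micro: 2 ⇒ (c0=2, c1=1, c2=2)
macro 4: S0 reads c0=2 → after 1×micro: 2; S1 reads c1=1 → after 1×micro: 0; S2 reads c1=0 → after 2×micro: 0 ⇒ (c0=2, c1=0, c2=0)
macro 5: S0 reads c0=2 → after 1×micro: 2; S1 reads c1=0 → after 1×micro: 1; S2 reads c1=1 → after 2×micro: 2 ⇒ (c0=2, c1=1, c2=2)
macro 6: S0 reads c0=2 → after 1×micro: 2; S1 reads c1=1 → after 1×micro: 0; S2 reads c1=0 → after 2×micro: 0 ⇒ (c0=2, c1=0, c2=0)
macro 7: S0 reads c0=2 → after 1×micro: 2; S1 reads c1=0 → after 1×micro: 1; S2 reads c1=1 → after 2×micro: 2 ⇒ (c0=2, c1=1, c2=2)
macro 8: S0 reads c0=2 → after 1×micro: 2; S1 reads c1=1 → after 1×micro: 0; S2 reads c1=0 → after 2×micro: 0 ⇒ (c0=2, c1=0, c2=0)
macro 9: S0 reads c0=2 → after 1×micro: 2; S1 reads c1=0 → after 1×micro: 1; S2 reads c1=1 → after 2×micro: 2 ⇒ (c0=2, c1=1, c2=2)
macro 10: S0 reads c0=2 → after 1×micro: 2; S1 reads c1=1 → after 1×micro: 0; S2 reads c1=0 → after 2×micro: 0 ⇒ (c0=2, c1=0, c2=0)

S2 state at macro-step 3 = 2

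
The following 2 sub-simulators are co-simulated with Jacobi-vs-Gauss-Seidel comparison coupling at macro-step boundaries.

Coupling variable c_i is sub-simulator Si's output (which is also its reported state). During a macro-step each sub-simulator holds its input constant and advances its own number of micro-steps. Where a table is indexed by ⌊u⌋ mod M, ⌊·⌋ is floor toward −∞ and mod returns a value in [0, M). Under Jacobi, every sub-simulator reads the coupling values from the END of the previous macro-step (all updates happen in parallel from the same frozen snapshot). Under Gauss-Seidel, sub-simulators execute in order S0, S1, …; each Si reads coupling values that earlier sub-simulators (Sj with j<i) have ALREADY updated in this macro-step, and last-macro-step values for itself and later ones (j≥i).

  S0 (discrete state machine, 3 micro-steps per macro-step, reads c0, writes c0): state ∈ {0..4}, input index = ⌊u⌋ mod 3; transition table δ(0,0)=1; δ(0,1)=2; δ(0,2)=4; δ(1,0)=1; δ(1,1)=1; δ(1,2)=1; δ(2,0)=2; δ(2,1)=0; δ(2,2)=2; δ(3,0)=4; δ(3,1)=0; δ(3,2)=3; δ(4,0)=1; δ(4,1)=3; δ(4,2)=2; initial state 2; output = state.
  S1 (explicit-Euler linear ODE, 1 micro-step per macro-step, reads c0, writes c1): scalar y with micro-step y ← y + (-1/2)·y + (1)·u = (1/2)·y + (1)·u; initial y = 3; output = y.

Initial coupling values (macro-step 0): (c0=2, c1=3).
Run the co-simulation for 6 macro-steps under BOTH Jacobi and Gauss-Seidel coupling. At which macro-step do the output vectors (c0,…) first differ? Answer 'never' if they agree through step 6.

[Jacobi] macro 1: S0 reads c0=2 → after 3×micro: 2; S1 reads c0=2 → after 1×micro: 7/2 ⇒ (c0=2, c1=7/2)
[Jacobi] macro 2: S0 reads c0=2 → after 3×micro: 2; S1 reads c0=2 → after 1×micro: 15/4 ⇒ (c0=2, c1=15/4)
[Jacobi] macro 3: S0 reads c0=2 → after 3×micro: 2; S1 reads c0=2 → after 1×micro: 31/8 ⇒ (c0=2, c1=31/8)
[Jacobi] macro 4: S0 reads c0=2 → after 3×micro: 2; S1 reads c0=2 → after 1×micro: 63/16 ⇒ (c0=2, c1=63/16)
[Jacobi] macro 5: S0 reads c0=2 → after 3×micro: 2; S1 reads c0=2 → after 1×micro: 127/32 ⇒ (c0=2, c1=127/32)
[Jacobi] macro 6: S0 reads c0=2 → after 3×micro: 2; S1 reads c0=2 → after 1×micro: 255/64 ⇒ (c0=2, c1=255/64)
[Gauss-Seidel] macro 1: S0 reads c0=2 → after 3×micro: 2; S1 reads c0=2 → after 1×micro: 7/2 ⇒ (c0=2, c1=7/2)
[Gauss-Seidel] macro 2: S0 reads c0=2 → after 3×micro: 2; S1 reads c0=2 → after 1×micro: 15/4 ⇒ (c0=2, c1=15/4)
[Gauss-Seidel] macro 3: S0 reads c0=2 → after 3×micro: 2; S1 reads c0=2 → after 1×micro: 31/8 ⇒ (c0=2, c1=31/8)
[Gauss-Seidel] macro 4: S0 reads c0=2 → after 3×micro: 2; S1 reads c0=2 → after 1×micro: 63/16 ⇒ (c0=2, c1=63/16)
[Gauss-Seidel] macro 5: S0 reads c0=2 → after 3×micro: 2; S1 reads c0=2 → after 1×micro: 127/32 ⇒ (c0=2, c1=127/32)
[Gauss-Seidel] macro 6: S0 reads c0=2 → after 3×micro: 2; S1 reads c0=2 → after 1×micro: 255/64 ⇒ (c0=2, c1=255/64)

first divergence at macro-step: never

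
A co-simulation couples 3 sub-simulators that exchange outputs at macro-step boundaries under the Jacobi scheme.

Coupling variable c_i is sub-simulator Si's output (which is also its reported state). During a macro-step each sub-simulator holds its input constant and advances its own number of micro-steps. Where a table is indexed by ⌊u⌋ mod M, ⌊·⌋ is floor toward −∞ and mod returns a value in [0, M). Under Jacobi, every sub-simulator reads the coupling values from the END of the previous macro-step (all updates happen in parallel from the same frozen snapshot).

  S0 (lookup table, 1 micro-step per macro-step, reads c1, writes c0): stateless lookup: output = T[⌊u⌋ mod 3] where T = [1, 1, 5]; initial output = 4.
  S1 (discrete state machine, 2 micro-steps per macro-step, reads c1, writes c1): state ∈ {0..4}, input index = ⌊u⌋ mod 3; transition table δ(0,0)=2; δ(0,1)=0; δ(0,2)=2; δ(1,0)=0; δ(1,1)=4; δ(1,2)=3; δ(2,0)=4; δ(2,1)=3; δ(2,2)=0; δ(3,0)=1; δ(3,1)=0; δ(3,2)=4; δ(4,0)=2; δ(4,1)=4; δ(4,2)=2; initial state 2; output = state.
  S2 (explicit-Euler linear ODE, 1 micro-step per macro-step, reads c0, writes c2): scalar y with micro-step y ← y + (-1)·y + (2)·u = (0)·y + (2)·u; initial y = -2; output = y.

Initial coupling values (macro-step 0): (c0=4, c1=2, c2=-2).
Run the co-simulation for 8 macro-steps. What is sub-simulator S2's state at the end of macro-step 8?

macro 1: S0 reads c1=2 → after 1×micro: 5; S1 reads c1=2 → after 2×micro: 2; S2 reads c0=4 → after 1×micro: 8 ⇒ (c0=5, c1=2, c2=8)
macro 2: S0 reads c1=2 → after 1×micro: 5; S1 reads c1=2 → after 2×micro: 2; S2 reads c0=5 → after 1×micro: 10 ⇒ (c0=5, c1=2, c2=10)
macro 3: S0 reads c1=2 → after 1×micro: 5; S1 reads c1=2 → after 2×micro: 2; S2 reads c0=5 → after 1×micro: 10 ⇒ (c0=5, c1=2, c2=10)
macro 4: S0 reads c1=2 → after 1×micro: 5; S1 reads c1=2 → after 2×micro: 2; S2 reads c0=5 → after 1×micro: 10 ⇒ (c0=5, c1=2, c2=10)
macro 5: S0 reads c1=2 → after 1×micro: 5; S1 reads c1=2 → after 2×micro: 2; S2 reads c0=5 → after 1×micro: 10 ⇒ (c0=5, c1=2, c2=10)
macro 6: S0 reads c1=2 → after 1×micro: 5; S1 reads c1=2 → after 2×micro: 2; S2 reads c0=5 → after 1×micro: 10 ⇒ (c0=5, c1=2, c2=10)
macro 7: S0 reads c1=2 → after 1×micro: 5; S1 reads c1=2 → after 2×micro: 2; S2 reads c0=5 → after 1×micro: 10 ⇒ (c0=5, c1=2, c2=10)
macro 8: S0 reads c1=2 → after 1×micro: 5; S1 reads c1=2 → after 2×micro: 2; S2 reads c0=5 → after 1×micro: 10 ⇒ (c0=5, c1=2, c2=10)

S2 state at macro-step 8 = 10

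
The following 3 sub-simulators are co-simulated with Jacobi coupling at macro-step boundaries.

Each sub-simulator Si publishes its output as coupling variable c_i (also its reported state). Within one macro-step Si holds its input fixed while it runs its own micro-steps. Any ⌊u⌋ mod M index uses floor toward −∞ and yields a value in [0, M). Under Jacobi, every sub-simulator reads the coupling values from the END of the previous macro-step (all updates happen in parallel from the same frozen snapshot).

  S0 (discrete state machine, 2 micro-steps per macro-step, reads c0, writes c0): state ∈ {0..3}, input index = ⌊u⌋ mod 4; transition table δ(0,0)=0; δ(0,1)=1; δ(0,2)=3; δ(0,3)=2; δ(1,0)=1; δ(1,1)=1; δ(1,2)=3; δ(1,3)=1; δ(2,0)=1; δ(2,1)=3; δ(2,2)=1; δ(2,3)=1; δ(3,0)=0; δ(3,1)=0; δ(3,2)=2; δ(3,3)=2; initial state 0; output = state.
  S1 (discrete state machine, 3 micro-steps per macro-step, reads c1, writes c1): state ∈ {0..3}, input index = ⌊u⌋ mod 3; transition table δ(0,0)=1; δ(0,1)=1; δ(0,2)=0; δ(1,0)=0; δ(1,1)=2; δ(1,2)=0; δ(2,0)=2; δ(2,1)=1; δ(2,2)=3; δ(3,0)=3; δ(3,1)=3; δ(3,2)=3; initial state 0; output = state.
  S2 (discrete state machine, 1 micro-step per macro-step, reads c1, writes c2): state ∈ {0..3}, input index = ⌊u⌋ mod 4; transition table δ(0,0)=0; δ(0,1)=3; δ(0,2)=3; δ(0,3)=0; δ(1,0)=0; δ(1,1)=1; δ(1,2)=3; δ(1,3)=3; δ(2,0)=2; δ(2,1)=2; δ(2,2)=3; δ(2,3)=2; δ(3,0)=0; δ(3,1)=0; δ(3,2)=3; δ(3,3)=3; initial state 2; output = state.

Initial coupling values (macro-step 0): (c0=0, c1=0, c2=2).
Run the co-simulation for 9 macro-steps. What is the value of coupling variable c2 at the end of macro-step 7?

macro 1: S0 reads c0=0 → after 2×micro: 0; S1 reads c1=0 → after 3×micro: 1; S2 reads c1=0 → after 1×micro: 2 ⇒ (c0=0, c1=1, c2=2)
macro 2: S0 reads c0=0 → after 2×micro: 0; S1 reads c1=1 → after 3×micro: 2; S2 reads c1=1 → after 1×micro: 2 ⇒ (c0=0, c1=2, c2=2)
macro 3: S0 reads c0=0 → after 2×micro: 0; S1 reads c1=2 → after 3×micro: 3; S2 reads c1=2 → after 1×micro: 3 ⇒ (c0=0, c1=3, c2=3)
macro 4: S0 reads c0=0 → after 2×micro: 0; S1 reads c1=3 → after 3×micro: 3; S2 reads c1=3 → after 1×micro: 3 ⇒ (c0=0, c1=3, c2=3)
macro 5: S0 reads c0=0 → after 2×micro: 0; S1 reads c1=3 → after 3×micro: 3; S2 reads c1=3 → after 1×micro: 3 ⇒ (c0=0, c1=3, c2=3)
macro 6: S0 reads c0=0 → after 2×micro: 0; S1 reads c1=3 → after 3×micro: 3; S2 reads c1=3 → after 1×micro: 3 ⇒ (c0=0, c1=3, c2=3)
macro 7: S0 reads c0=0 → after 2×micro: 0; S1 reads c1=3 → after 3×micro: 3; S2 reads c1=3 → after 1×micro: 3 ⇒ (c0=0, c1=3, c2=3)
macro 8: S0 reads c0=0 → after 2×micro: 0; S1 reads c1=3 → after 3×micro: 3; S2 reads c1=3 → after 1×micro: 3 ⇒ (c0=0, c1=3, c2=3)
macro 9: S0 reads c0=0 → after 2×micro: 0; S1 reads c1=3 → after 3×micro: 3; S2 reads c1=3 → after 1×micro: 3 ⇒ (c0=0, c1=3, c2=3)

c2 at macro-step 7 = 3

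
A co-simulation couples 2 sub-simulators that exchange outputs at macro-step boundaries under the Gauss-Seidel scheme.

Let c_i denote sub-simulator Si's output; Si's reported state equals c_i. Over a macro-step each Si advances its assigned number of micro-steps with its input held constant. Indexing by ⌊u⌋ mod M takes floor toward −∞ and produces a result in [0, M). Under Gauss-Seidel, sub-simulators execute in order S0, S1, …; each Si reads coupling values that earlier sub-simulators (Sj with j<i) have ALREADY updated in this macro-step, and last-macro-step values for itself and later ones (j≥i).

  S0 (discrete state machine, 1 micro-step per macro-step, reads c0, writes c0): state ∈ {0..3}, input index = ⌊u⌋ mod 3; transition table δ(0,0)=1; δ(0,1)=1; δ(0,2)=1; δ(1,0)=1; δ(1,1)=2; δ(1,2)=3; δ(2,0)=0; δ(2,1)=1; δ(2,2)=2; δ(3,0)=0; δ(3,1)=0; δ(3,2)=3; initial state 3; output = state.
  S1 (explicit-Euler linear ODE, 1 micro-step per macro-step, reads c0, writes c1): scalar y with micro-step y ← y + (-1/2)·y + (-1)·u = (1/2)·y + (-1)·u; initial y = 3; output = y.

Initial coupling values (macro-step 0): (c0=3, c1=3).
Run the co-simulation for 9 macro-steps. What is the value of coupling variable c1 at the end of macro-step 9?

macro 1: S0 reads c0=3 → after 1×micro: 0; S1 reads c0=0 → after 1×micro: 3/2 ⇒ (c0=0, c1=3/2)
macro 2: S0 reads c0=0 → after 1×micro: 1; S1 reads c0=1 → after 1×micro: -1/4 ⇒ (c0=1, c1=-1/4)
macro 3: S0 reads c0=1 → after 1×micro: 2; S1 reads c0=2 → after 1×micro: -17/8 ⇒ (c0=2, c1=-17/8)
macro 4: S0 reads c0=2 → after 1×micro: 2; S1 reads c0=2 → after 1×micro: -49/16 ⇒ (c0=2, c1=-49/16)
macro 5: S0 reads c0=2 → after 1×micro: 2; S1 reads c0=2 → after 1×micro: -113/32 ⇒ (c0=2, c1=-113/32)
macro 6: S0 reads c0=2 → after 1×micro: 2; S1 reads c0=2 → after 1×micro: -241/64 ⇒ (c0=2, c1=-241/64)
macro 7: S0 reads c0=2 → after 1×micro: 2; S1 reads c0=2 → after 1×micro: -497/128 ⇒ (c0=2, c1=-497/128)
macro 8: S0 reads c0=2 → after 1×micro: 2; S1 reads c0=2 → after 1×micro: -1009/256 ⇒ (c0=2, c1=-1009/256)
macro 9: S0 reads c0=2 → after 1×micro: 2; S1 reads c0=2 → after 1×micro: -2033/512 ⇒ (c0=2, c1=-2033/512)

c1 at macro-step 9 = -2033/512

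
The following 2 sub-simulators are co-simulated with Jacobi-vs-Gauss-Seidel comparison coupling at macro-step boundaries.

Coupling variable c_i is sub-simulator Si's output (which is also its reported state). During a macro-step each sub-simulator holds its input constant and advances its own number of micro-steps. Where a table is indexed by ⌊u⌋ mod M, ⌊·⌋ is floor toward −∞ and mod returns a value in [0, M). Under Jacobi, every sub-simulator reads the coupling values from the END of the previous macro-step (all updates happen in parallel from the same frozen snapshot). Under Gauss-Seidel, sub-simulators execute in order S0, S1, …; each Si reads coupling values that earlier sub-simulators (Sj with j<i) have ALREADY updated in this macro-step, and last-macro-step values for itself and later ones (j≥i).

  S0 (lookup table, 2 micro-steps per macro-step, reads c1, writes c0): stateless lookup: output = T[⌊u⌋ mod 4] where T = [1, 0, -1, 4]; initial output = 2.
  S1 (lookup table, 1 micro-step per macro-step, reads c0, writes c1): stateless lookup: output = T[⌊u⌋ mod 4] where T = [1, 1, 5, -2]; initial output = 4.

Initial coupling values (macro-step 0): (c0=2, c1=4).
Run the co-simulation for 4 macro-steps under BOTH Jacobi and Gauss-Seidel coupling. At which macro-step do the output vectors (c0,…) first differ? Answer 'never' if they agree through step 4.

[Jacobi] macro 1: S0 reads c1=4 → after 2×micro: 1; S1 reads c0=2 → after 1×micro: 5 ⇒ (c0=1, c1=5)
[Jacobi] macro 2: S0 reads c1=5 → after 2×micro: 0; S1 reads c0=1 → after 1×micro: 1 ⇒ (c0=0, c1=1)
[Jacobi] macro 3: S0 reads c1=1 → after 2×micro: 0; S1 reads c0=0 → after 1×micro: 1 ⇒ (c0=0, c1=1)
[Jacobi] macro 4: S0 reads c1=1 → after 2×micro: 0; S1 reads c0=0 → after 1×micro: 1 ⇒ (c0=0, c1=1)
[Gauss-Seidel] macro 1: S0 reads c1=4 → after 2×micro: 1; S1 reads c0=1 → after 1×micro: 1 ⇒ (c0=1, c1=1)
[Gauss-Seidel] macro 2: S0 reads c1=1 → after 2×micro: 0; S1 reads c0=0 → after 1×micro: 1 ⇒ (c0=0, c1=1)
[Gauss-Seidel] macro 3: S0 reads c1=1 → after 2×micro: 0; S1 reads c0=0 → after 1×micro: 1 ⇒ (c0=0, c1=1)
[Gauss-Seidel] macro 4: S0 reads c1=1 → after 2×micro: 0; S1 reads c0=0 → after 1×micro: 1 ⇒ (c0=0, c1=1)

first divergence at macro-step: 1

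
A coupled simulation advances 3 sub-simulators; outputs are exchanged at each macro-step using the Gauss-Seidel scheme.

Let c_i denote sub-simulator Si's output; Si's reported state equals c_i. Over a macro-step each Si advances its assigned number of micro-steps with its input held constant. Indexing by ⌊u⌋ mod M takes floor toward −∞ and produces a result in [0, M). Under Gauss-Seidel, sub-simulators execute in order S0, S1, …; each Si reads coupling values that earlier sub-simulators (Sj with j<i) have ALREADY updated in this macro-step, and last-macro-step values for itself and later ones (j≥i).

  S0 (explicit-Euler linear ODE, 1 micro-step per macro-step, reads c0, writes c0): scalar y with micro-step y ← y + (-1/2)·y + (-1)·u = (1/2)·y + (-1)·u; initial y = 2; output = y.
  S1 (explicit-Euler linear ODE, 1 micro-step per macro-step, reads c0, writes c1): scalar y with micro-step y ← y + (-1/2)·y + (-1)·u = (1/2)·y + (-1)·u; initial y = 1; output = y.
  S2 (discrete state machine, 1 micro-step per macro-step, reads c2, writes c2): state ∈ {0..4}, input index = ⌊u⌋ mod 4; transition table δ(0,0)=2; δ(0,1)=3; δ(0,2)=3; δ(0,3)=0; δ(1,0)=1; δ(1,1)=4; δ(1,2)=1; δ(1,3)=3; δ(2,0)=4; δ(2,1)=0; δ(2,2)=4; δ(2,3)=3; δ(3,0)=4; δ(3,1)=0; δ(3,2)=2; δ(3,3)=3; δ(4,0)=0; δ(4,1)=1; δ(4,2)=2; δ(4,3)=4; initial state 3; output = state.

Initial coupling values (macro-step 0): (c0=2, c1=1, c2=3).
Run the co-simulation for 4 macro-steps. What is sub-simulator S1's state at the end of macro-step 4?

S1 state at macro-step 4 = 1/16

macro 1: S0 reads c0=2 → after 1×micro: -1; S1 reads c0=-1 → after 1×micro: 3/2; S2 reads c2=3 → after 1×micro: 3 ⇒ (c0=-1, c1=3/2, c2=3)
macro 2: S0 reads c0=-1 → after 1×micro: 1/2; S1 reads c0=1/2 → after 1×micro: 1/4; S2 reads c2=3 → after 1×micro: 3 ⇒ (c0=1/2, c1=1/4, c2=3)
macro 3: S0 reads c0=1/2 → after 1×micro: -1/4; S1 reads c0=-1/4 → after 1×micro: 3/8; S2 reads c2=3 → after 1×micro: 3 ⇒ (c0=-1/4, c1=3/8, c2=3)
macro 4: S0 reads c0=-1/4 → after 1×micro: 1/8; S1 reads c0=1/8 → after 1×micro: 1/16; S2 reads c2=3 → after 1×micro: 3 ⇒ (c0=1/8, c1=1/16, c2=3)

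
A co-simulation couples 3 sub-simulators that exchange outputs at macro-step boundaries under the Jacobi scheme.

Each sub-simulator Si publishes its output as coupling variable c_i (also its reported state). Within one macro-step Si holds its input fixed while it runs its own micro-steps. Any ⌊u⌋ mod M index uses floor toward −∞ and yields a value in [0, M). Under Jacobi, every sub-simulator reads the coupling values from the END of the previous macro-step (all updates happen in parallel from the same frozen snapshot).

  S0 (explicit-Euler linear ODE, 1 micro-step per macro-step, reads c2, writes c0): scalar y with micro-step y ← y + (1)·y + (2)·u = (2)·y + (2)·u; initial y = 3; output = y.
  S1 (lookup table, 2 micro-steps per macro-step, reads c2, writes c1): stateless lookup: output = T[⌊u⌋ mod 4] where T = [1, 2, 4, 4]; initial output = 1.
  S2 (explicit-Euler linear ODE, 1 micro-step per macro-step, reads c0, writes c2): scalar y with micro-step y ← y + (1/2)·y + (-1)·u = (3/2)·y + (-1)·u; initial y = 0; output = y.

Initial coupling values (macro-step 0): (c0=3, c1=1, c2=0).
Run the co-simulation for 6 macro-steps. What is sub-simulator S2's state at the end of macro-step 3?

S2 state at macro-step 3 = -87/4

macro 1: S0 reads c2=0 → after 1×micro: 6; S1 reads c2=0 → after 2×micro: 1; S2 reads c0=3 → after 1×micro: -3 ⇒ (c0=6, c1=1, c2=-3)
macro 2: S0 reads c2=-3 → after 1×micro: 6; S1 reads c2=-3 → after 2×micro: 2; S2 reads c0=6 → after 1×micro: -21/2 ⇒ (c0=6, c1=2, c2=-21/2)
macro 3: S0 reads c2=-21/2 → after 1×micro: -9; S1 reads c2=-21/2 → after 2×micro: 2; S2 reads c0=6 → after 1×micro: -87/4 ⇒ (c0=-9, c1=2, c2=-87/4)
macro 4: S0 reads c2=-87/4 → after 1×micro: -123/2; S1 reads c2=-87/4 → after 2×micro: 4; S2 reads c0=-9 → after 1×micro: -189/8 ⇒ (c0=-123/2, c1=4, c2=-189/8)
macro 5: S0 reads c2=-189/8 → after 1×micro: -681/4; S1 reads c2=-189/8 → after 2×micro: 1; S2 reads c0=-123/2 → after 1×micro: 417/16 ⇒ (c0=-681/4, c1=1, c2=417/16)
macro 6: S0 reads c2=417/16 → after 1×micro: -2307/8; S1 reads c2=417/16 → after 2×micro: 4; S2 reads c0=-681/4 → after 1×micro: 6699/32 ⇒ (c0=-2307/8, c1=4, c2=6699/32)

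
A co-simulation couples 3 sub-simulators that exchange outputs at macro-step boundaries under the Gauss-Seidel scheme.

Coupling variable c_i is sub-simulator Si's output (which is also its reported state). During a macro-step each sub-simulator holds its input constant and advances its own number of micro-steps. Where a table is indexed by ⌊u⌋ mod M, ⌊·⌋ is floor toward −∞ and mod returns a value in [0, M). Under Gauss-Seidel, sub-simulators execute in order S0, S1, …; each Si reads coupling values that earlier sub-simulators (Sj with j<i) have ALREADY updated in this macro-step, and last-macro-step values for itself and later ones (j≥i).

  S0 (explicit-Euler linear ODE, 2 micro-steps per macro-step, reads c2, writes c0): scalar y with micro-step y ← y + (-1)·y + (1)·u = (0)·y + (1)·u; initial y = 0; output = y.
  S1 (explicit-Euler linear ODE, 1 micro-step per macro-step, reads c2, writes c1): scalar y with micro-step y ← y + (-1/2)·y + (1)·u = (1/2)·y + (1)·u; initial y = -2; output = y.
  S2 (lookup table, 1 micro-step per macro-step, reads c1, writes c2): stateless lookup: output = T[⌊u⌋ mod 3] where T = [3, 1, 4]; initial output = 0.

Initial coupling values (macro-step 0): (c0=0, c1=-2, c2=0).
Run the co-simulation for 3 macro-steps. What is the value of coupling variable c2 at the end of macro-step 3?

macro 1: S0 reads c2=0 → after 2×micro: 0; S1 reads c2=0 → after 1×micro: -1; S2 reads c1=-1 → after 1×micro: 4 ⇒ (c0=0, c1=-1, c2=4)
macro 2: S0 reads c2=4 → after 2×micro: 4; S1 reads c2=4 → after 1×micro: 7/2; S2 reads c1=7/2 → after 1×micro: 3 ⇒ (c0=4, c1=7/2, c2=3)
macro 3: S0 reads c2=3 → after 2×micro: 3; S1 reads c2=3 → after 1×micro: 19/4; S2 reads c1=19/4 → after 1×micro: 1 ⇒ (c0=3, c1=19/4, c2=1)

c2 at macro-step 3 = 1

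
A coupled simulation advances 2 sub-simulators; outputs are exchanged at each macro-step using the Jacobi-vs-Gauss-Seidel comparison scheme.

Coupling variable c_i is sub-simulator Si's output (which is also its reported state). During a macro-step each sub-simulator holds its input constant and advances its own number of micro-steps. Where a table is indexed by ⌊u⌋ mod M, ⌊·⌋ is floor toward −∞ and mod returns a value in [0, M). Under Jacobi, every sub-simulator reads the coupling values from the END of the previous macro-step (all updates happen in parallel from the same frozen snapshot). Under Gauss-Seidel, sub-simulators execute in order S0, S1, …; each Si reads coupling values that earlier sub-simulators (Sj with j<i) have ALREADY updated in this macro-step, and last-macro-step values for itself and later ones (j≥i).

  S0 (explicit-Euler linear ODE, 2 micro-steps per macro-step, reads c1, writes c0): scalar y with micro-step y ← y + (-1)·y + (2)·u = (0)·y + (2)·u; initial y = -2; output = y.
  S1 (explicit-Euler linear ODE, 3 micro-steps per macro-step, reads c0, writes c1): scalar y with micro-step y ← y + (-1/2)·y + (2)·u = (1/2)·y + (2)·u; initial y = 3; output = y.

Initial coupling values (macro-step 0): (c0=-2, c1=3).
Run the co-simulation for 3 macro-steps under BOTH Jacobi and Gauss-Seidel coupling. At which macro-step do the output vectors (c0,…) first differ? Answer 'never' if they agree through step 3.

[Jacobi] macro 1: S0 reads c1=3 → after 2×micro: 6; S1 reads c0=-2 → after 3×micro: -53/8 ⇒ (c0=6, c1=-53/8)
[Jacobi] macro 2: S0 reads c1=-53/8 → after 2×micro: -53/4; S1 reads c0=6 → after 3×micro: 1291/64 ⇒ (c0=-53/4, c1=1291/64)
[Jacobi] macro 3: S0 reads c1=1291/64 → after 2×micro: 1291/32; S1 reads c0=-53/4 → after 3×micro: -22453/512 ⇒ (c0=1291/32, c1=-22453/512)
[Gauss-Seidel] macro 1: S0 reads c1=3 → after 2×micro: 6; S1 reads c0=6 → after 3×micro: 171/8 ⇒ (c0=6, c1=171/8)
[Gauss-Seidel] macro 2: S0 reads c1=171/8 → after 2×micro: 171/4; S1 reads c0=171/4 → after 3×micro: 9747/64 ⇒ (c0=171/4, c1=9747/64)
[Gauss-Seidel] macro 3: S0 reads c1=9747/64 → after 2×micro: 9747/32; S1 reads c0=9747/32 → after 3×micro: 555579/512 ⇒ (c0=9747/32, c1=555579/512)

first divergence at macro-step: 1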